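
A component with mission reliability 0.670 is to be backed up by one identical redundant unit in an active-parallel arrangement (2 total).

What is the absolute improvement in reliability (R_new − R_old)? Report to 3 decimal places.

0.221

R_before = 0.670
R_after = 1 − (1 − 0.670)^2 = 0.891
ΔR = 0.891 − 0.670 = 0.221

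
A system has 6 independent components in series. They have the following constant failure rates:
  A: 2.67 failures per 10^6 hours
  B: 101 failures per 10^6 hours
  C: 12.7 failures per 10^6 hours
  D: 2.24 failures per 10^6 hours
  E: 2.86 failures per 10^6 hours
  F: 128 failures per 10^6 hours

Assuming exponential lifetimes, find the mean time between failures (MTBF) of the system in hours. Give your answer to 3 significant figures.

Series of exponential components: λ_sys = Σ λ_i
λ_sys = 0.00000267 + 0.000101 + 0.0000127 + 0.00000224 + 0.00000286 + 0.000128 = 2.4947e-04 /h
MTBF = 1 / λ_sys = 4010 h

4010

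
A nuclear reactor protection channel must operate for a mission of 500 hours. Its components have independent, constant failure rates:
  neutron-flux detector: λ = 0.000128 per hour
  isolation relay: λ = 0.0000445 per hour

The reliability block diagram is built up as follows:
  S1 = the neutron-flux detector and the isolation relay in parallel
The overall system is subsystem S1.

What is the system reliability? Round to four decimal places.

R(neutron-flux detector) = exp(−0.000128 × 500) = 0.938005
R(isolation relay) = exp(−0.0000445 × 500) = 0.977996
Parallel (neutron-flux detector and isolation relay): 1 − (1 − 0.938005)(1 − 0.977996) = 0.9986

0.9986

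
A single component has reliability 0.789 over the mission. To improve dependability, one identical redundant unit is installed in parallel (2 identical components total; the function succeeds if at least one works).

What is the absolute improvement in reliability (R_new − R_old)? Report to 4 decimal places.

R_before = 0.789
R_after = 1 − (1 − 0.789)^2 = 0.9555
ΔR = 0.9555 − 0.789 = 0.1665

0.1665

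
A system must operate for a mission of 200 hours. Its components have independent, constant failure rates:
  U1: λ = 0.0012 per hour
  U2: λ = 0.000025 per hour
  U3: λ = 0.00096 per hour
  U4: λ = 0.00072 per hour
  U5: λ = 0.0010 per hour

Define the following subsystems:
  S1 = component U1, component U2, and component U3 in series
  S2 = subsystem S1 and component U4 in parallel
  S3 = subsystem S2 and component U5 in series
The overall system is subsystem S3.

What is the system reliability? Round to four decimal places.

R(U1) = exp(−0.0012 × 200) = 0.786628
R(U2) = exp(−0.000025 × 200) = 0.995012
R(U3) = exp(−0.00096 × 200) = 0.825307
R(U4) = exp(−0.00072 × 200) = 0.865888
R(U5) = exp(−0.0010 × 200) = 0.818731
Series (U1, U2, and U3): 0.786628 × 0.995012 × 0.825307 = 0.645971
Parallel ([0.645971] and U4): 1 − (1 − 0.645971)(1 − 0.865888) = 0.952520
Series ([0.952520] and U5): 0.952520 × 0.818731 = 0.7799

0.7799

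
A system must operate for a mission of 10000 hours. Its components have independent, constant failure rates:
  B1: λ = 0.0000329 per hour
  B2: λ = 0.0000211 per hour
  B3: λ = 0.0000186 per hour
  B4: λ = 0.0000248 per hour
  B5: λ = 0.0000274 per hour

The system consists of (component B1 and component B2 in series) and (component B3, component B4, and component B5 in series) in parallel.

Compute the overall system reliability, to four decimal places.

0.7883

R(B1) = exp(−0.0000329 × 10000) = 0.719643
R(B2) = exp(−0.0000211 × 10000) = 0.809774
R(B3) = exp(−0.0000186 × 10000) = 0.830274
R(B4) = exp(−0.0000248 × 10000) = 0.780360
R(B5) = exp(−0.0000274 × 10000) = 0.760332
Series (B1 and B2): 0.719643 × 0.809774 = 0.582748
Series (B3, B4, and B5): 0.830274 × 0.780360 × 0.760332 = 0.492629
Parallel ([0.582748] and [0.492629]): 1 − (1 − 0.582748)(1 − 0.492629) = 0.7883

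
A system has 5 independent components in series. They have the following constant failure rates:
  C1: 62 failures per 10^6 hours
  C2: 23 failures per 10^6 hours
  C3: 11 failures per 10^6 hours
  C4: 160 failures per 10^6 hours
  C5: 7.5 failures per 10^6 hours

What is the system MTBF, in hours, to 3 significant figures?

Series of exponential components: λ_sys = Σ λ_i
λ_sys = 0.000062 + 0.000023 + 0.000011 + 0.00016 + 0.0000075 = 2.6350e-04 /h
MTBF = 1 / λ_sys = 3800 h

3800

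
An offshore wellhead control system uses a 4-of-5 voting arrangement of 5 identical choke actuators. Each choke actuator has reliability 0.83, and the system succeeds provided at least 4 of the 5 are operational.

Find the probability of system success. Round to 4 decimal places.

0.7973

R = Σ_{i=4}^{5} C(5,i) p^i (1−p)^{5−i} with p = 0.83
C(5,4)·0.83^4·0.17^1 = 0.403396
C(5,5)·0.83^5·0.17^0 = 0.393904
Sum = 0.7973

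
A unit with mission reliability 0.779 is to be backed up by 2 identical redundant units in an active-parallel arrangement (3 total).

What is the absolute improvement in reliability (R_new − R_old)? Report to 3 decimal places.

R_before = 0.779
R_after = 1 − (1 − 0.779)^3 = 0.989
ΔR = 0.989 − 0.779 = 0.210

0.210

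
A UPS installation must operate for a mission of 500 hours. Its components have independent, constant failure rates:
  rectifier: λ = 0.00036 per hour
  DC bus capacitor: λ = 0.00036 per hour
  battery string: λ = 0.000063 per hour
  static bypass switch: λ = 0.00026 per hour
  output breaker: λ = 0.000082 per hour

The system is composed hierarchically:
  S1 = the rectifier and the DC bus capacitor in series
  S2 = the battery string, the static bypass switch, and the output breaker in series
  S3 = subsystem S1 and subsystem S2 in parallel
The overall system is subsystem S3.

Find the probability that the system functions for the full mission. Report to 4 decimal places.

0.9446

R(rectifier) = exp(−0.00036 × 500) = 0.835270
R(DC bus capacitor) = exp(−0.00036 × 500) = 0.835270
R(battery string) = exp(−0.000063 × 500) = 0.968991
R(static bypass switch) = exp(−0.00026 × 500) = 0.878095
R(output breaker) = exp(−0.000082 × 500) = 0.959829
Series (rectifier and DC bus capacitor): 0.835270 × 0.835270 = 0.697676
Series (battery string, static bypass switch, and output breaker): 0.968991 × 0.878095 × 0.959829 = 0.816686
Parallel ([0.697676] and [0.816686]): 1 − (1 − 0.697676)(1 − 0.816686) = 0.9446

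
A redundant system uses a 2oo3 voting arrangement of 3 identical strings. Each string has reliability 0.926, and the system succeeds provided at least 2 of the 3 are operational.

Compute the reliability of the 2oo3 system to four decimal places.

R = Σ_{i=2}^{3} C(3,i) p^i (1−p)^{3−i} with p = 0.926
C(3,2)·0.926^2·0.074^1 = 0.190360
C(3,3)·0.926^3·0.074^0 = 0.794023
Sum = 0.9844

0.9844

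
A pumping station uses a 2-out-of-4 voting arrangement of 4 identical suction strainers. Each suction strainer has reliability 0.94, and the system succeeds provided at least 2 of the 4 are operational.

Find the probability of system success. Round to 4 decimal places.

R = Σ_{i=2}^{4} C(4,i) p^i (1−p)^{4−i} with p = 0.94
C(4,2)·0.94^2·0.06^2 = 0.019086
C(4,3)·0.94^3·0.06^1 = 0.199340
C(4,4)·0.94^4·0.06^0 = 0.780749
Sum = 0.9992

0.9992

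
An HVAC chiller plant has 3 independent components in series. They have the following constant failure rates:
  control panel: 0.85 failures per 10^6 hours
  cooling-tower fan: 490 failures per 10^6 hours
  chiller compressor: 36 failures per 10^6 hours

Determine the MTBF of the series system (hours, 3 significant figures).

1900

Series of exponential components: λ_sys = Σ λ_i
λ_sys = 0.00000085 + 0.00049 + 0.000036 = 5.2685e-04 /h
MTBF = 1 / λ_sys = 1900 h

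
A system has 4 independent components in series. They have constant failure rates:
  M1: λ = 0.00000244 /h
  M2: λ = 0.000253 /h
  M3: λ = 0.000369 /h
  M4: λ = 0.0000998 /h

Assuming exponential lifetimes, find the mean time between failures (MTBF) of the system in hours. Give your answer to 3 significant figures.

Series of exponential components: λ_sys = Σ λ_i
λ_sys = 0.00000244 + 0.000253 + 0.000369 + 0.0000998 = 7.2424e-04 /h
MTBF = 1 / λ_sys = 1380 h

1380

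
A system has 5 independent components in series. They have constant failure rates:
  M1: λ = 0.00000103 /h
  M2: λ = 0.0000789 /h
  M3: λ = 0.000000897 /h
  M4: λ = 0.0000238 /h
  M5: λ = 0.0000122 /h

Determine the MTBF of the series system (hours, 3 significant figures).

8560

Series of exponential components: λ_sys = Σ λ_i
λ_sys = 0.00000103 + 0.0000789 + 0.000000897 + 0.0000238 + 0.0000122 = 1.1683e-04 /h
MTBF = 1 / λ_sys = 8560 h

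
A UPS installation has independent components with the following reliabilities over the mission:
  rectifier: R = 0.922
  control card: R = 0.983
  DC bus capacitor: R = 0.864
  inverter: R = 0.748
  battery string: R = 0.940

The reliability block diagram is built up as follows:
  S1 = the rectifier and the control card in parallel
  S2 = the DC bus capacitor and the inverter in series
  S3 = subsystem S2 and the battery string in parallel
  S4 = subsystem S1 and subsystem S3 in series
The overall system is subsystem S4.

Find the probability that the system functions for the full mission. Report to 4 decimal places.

Parallel (rectifier and control card): 1 − (1 − 0.922000)(1 − 0.983000) = 0.998674
Series (DC bus capacitor and inverter): 0.864000 × 0.748000 = 0.646272
Parallel ([0.646272] and battery string): 1 − (1 − 0.646272)(1 − 0.940000) = 0.978776
Series ([0.998674] and [0.978776]): 0.998674 × 0.978776 = 0.9775

0.9775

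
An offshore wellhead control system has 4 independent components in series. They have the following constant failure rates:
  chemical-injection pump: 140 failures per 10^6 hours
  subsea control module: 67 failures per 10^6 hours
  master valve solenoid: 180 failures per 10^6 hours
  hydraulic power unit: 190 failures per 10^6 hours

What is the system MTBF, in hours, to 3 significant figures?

Series of exponential components: λ_sys = Σ λ_i
λ_sys = 0.00014 + 0.000067 + 0.00018 + 0.00019 = 5.7700e-04 /h
MTBF = 1 / λ_sys = 1730 h

1730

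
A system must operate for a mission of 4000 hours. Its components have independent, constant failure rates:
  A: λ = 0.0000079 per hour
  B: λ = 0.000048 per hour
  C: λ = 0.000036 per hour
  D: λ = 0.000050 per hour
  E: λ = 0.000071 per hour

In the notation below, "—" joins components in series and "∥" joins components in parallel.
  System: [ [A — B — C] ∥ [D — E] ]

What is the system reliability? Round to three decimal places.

0.882

R(A) = exp(−0.0000079 × 4000) = 0.96889
R(B) = exp(−0.000048 × 4000) = 0.82531
R(C) = exp(−0.000036 × 4000) = 0.86589
R(D) = exp(−0.000050 × 4000) = 0.81873
R(E) = exp(−0.000071 × 4000) = 0.75277
Series (A, B, and C): 0.96889 × 0.82531 × 0.86589 = 0.69240
Series (D and E): 0.81873 × 0.75277 = 0.61632
Parallel ([0.69240] and [0.61632]): 1 − (1 − 0.69240)(1 − 0.61632) = 0.882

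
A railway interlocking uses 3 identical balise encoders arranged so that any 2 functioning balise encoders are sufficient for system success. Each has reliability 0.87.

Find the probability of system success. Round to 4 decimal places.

R = Σ_{i=2}^{3} C(3,i) p^i (1−p)^{3−i} with p = 0.87
C(3,2)·0.87^2·0.13^1 = 0.295191
C(3,3)·0.87^3·0.13^0 = 0.658503
Sum = 0.9537

0.9537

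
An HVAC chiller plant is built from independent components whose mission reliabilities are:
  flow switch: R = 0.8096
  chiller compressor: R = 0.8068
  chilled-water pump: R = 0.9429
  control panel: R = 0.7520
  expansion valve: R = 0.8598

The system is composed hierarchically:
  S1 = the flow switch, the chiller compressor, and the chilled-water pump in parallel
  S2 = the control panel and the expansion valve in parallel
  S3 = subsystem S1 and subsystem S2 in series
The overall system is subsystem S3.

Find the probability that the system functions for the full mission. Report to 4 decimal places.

0.9632

Parallel (flow switch, chiller compressor, and chilled-water pump): 1 − (1 − 0.809600)(1 − 0.806800)(1 − 0.942900) = 0.997900
Parallel (control panel and expansion valve): 1 − (1 − 0.752000)(1 − 0.859800) = 0.965230
Series ([0.997900] and [0.965230]): 0.997900 × 0.965230 = 0.9632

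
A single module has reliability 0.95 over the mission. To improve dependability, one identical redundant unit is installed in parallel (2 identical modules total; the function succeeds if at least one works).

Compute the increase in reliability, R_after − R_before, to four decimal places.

R_before = 0.95
R_after = 1 − (1 − 0.95)^2 = 0.9975
ΔR = 0.9975 − 0.95 = 0.0475

0.0475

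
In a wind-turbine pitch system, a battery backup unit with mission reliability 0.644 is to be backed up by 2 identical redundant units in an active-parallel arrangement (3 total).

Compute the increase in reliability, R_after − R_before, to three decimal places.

R_before = 0.644
R_after = 1 − (1 − 0.644)^3 = 0.955
ΔR = 0.955 − 0.644 = 0.311

0.311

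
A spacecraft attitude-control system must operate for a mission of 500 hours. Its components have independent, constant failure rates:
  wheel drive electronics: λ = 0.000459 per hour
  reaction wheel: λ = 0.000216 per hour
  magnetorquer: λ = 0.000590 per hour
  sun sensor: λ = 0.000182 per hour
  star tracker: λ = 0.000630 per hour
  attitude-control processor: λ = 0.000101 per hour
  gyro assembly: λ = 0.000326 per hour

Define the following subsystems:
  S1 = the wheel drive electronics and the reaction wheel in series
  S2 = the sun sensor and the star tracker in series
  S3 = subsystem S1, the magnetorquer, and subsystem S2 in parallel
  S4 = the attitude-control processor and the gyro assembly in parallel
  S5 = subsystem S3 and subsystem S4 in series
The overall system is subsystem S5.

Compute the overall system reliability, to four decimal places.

0.9684

R(wheel drive electronics) = exp(−0.000459 × 500) = 0.794931
R(reaction wheel) = exp(−0.000216 × 500) = 0.897628
R(magnetorquer) = exp(−0.000590 × 500) = 0.744532
R(sun sensor) = exp(−0.000182 × 500) = 0.913018
R(star tracker) = exp(−0.000630 × 500) = 0.729789
R(attitude-control processor) = exp(−0.000101 × 500) = 0.950754
R(gyro assembly) = exp(−0.000326 × 500) = 0.849591
Series (wheel drive electronics and reaction wheel): 0.794931 × 0.897628 = 0.713552
Series (sun sensor and star tracker): 0.913018 × 0.729789 = 0.666310
Parallel ([0.713552], magnetorquer, and [0.666310]): 1 − (1 − 0.713552)(1 − 0.744532)(1 − 0.666310) = 0.975581
Parallel (attitude-control processor and gyro assembly): 1 − (1 − 0.950754)(1 − 0.849591) = 0.992593
Series ([0.975581] and [0.992593]): 0.975581 × 0.992593 = 0.9684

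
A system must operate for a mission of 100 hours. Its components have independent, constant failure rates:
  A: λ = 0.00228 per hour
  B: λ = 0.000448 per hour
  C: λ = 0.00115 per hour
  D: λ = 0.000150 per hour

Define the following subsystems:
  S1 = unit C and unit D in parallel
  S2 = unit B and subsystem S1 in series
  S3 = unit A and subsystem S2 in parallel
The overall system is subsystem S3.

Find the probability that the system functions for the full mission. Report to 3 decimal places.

0.991

R(A) = exp(−0.00228 × 100) = 0.79612
R(B) = exp(−0.000448 × 100) = 0.95619
R(C) = exp(−0.00115 × 100) = 0.89137
R(D) = exp(−0.000150 × 100) = 0.98511
Parallel (C and D): 1 − (1 − 0.89137)(1 − 0.98511) = 0.99838
Series (B and [0.99838]): 0.95619 × 0.99838 = 0.95464
Parallel (A and [0.95464]): 1 − (1 − 0.79612)(1 − 0.95464) = 0.991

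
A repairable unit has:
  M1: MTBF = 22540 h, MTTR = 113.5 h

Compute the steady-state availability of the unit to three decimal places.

0.995

A(M1) = MTBF/(MTBF+MTTR) = 22540/(22540+113.5) = 0.995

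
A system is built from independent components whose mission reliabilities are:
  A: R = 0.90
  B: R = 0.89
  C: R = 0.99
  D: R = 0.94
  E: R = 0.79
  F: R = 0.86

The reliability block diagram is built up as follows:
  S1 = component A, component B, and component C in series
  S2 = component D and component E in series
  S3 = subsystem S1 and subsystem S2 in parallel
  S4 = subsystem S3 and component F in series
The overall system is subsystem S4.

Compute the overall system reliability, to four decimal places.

Series (A, B, and C): 0.900000 × 0.890000 × 0.990000 = 0.792990
Series (D and E): 0.940000 × 0.790000 = 0.742600
Parallel ([0.792990] and [0.742600]): 1 − (1 − 0.792990)(1 − 0.742600) = 0.946716
Series ([0.946716] and F): 0.946716 × 0.860000 = 0.8142

0.8142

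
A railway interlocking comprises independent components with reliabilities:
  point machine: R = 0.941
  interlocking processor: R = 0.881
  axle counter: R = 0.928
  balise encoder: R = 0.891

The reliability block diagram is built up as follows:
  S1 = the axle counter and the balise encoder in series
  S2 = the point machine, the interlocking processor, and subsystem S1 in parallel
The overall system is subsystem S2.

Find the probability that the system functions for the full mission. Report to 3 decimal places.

0.999

Series (axle counter and balise encoder): 0.92800 × 0.89100 = 0.82685
Parallel (point machine, interlocking processor, and [0.82685]): 1 − (1 − 0.94100)(1 − 0.88100)(1 − 0.82685) = 0.999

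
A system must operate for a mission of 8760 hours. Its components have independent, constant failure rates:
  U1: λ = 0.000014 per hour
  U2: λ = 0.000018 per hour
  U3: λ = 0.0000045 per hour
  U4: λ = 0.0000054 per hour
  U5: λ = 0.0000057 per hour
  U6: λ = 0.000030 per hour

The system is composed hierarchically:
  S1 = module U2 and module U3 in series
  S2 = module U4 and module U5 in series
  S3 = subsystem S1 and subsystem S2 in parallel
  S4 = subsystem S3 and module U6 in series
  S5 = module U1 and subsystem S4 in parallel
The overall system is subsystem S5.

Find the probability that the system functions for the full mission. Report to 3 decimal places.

0.972

R(U1) = exp(−0.000014 × 8760) = 0.88458
R(U2) = exp(−0.000018 × 8760) = 0.85412
R(U3) = exp(−0.0000045 × 8760) = 0.96135
R(U4) = exp(−0.0000054 × 8760) = 0.95380
R(U5) = exp(−0.0000057 × 8760) = 0.95129
R(U6) = exp(−0.000030 × 8760) = 0.76890
Series (U2 and U3): 0.85412 × 0.96135 = 0.82111
Series (U4 and U5): 0.95380 × 0.95129 = 0.90734
Parallel ([0.82111] and [0.90734]): 1 − (1 − 0.82111)(1 − 0.90734) = 0.98342
Series ([0.98342] and U6): 0.98342 × 0.76890 = 0.75615
Parallel (U1 and [0.75615]): 1 − (1 − 0.88458)(1 − 0.75615) = 0.972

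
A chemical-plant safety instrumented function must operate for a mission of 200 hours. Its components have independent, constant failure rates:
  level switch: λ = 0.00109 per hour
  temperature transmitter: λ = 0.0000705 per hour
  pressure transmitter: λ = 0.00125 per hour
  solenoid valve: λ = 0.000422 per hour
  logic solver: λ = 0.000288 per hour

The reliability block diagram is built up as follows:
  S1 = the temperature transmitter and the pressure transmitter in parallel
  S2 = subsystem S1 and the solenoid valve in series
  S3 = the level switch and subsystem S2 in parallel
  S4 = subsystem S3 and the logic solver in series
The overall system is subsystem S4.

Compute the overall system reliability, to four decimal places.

R(level switch) = exp(−0.00109 × 200) = 0.804125
R(temperature transmitter) = exp(−0.0000705 × 200) = 0.985999
R(pressure transmitter) = exp(−0.00125 × 200) = 0.778801
R(solenoid valve) = exp(−0.000422 × 200) = 0.919064
R(logic solver) = exp(−0.000288 × 200) = 0.944027
Parallel (temperature transmitter and pressure transmitter): 1 − (1 − 0.985999)(1 − 0.778801) = 0.996903
Series ([0.996903] and solenoid valve): 0.996903 × 0.919064 = 0.916218
Parallel (level switch and [0.916218]): 1 − (1 − 0.804125)(1 − 0.916218) = 0.983589
Series ([0.983589] and logic solver): 0.983589 × 0.944027 = 0.9285

0.9285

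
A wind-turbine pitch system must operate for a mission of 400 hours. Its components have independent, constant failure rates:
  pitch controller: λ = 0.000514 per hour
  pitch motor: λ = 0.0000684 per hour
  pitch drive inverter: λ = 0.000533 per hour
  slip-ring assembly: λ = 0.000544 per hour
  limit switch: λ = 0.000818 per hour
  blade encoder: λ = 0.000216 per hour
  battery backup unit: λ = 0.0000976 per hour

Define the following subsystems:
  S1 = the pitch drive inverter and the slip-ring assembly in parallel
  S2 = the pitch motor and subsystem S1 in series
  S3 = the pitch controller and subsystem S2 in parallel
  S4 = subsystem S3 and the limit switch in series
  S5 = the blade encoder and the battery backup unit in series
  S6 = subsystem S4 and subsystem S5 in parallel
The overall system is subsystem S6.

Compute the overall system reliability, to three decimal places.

R(pitch controller) = exp(−0.000514 × 400) = 0.81416
R(pitch motor) = exp(−0.0000684 × 400) = 0.97301
R(pitch drive inverter) = exp(−0.000533 × 400) = 0.80799
R(slip-ring assembly) = exp(−0.000544 × 400) = 0.80445
R(limit switch) = exp(−0.000818 × 400) = 0.72094
R(blade encoder) = exp(−0.000216 × 400) = 0.91723
R(battery backup unit) = exp(−0.0000976 × 400) = 0.96171
Parallel (pitch drive inverter and slip-ring assembly): 1 − (1 − 0.80799)(1 − 0.80445) = 0.96245
Series (pitch motor and [0.96245]): 0.97301 × 0.96245 = 0.93647
Parallel (pitch controller and [0.93647]): 1 − (1 − 0.81416)(1 − 0.93647) = 0.98819
Series ([0.98819] and limit switch): 0.98819 × 0.72094 = 0.71243
Series (blade encoder and battery backup unit): 0.91723 × 0.96171 = 0.88211
Parallel ([0.71243] and [0.88211]): 1 − (1 − 0.71243)(1 − 0.88211) = 0.966

0.966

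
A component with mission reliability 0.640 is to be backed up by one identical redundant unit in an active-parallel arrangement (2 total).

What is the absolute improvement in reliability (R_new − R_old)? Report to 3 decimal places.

0.230

R_before = 0.640
R_after = 1 − (1 − 0.640)^2 = 0.870
ΔR = 0.870 − 0.640 = 0.230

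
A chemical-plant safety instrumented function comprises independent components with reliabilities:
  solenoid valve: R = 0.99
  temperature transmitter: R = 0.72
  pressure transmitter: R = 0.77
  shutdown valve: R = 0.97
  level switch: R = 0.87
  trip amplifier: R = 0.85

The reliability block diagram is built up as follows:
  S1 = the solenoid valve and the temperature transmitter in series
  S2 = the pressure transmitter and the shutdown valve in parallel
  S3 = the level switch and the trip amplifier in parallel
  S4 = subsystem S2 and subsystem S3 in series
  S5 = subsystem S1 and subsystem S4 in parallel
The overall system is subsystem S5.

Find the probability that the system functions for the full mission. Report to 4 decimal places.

Series (solenoid valve and temperature transmitter): 0.990000 × 0.720000 = 0.712800
Parallel (pressure transmitter and shutdown valve): 1 − (1 − 0.770000)(1 − 0.970000) = 0.993100
Parallel (level switch and trip amplifier): 1 − (1 − 0.870000)(1 − 0.850000) = 0.980500
Series ([0.993100] and [0.980500]): 0.993100 × 0.980500 = 0.973735
Parallel ([0.712800] and [0.973735]): 1 − (1 − 0.712800)(1 − 0.973735) = 0.9925

0.9925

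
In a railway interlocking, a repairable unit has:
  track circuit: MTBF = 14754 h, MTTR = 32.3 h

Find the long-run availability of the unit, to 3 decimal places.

A(track circuit) = MTBF/(MTBF+MTTR) = 14754/(14754+32.3) = 0.998

0.998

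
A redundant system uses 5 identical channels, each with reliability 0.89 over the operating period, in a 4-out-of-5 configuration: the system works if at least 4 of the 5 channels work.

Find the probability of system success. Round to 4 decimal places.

0.9035

R = Σ_{i=4}^{5} C(5,i) p^i (1−p)^{5−i} with p = 0.89
C(5,4)·0.89^4·0.11^1 = 0.345082
C(5,5)·0.89^5·0.11^0 = 0.558406
Sum = 0.9035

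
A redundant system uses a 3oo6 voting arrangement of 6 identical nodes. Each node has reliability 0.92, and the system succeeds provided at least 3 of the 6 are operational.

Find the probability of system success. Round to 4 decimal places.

R = Σ_{i=3}^{6} C(6,i) p^i (1−p)^{6−i} with p = 0.92
C(6,3)·0.92^3·0.08^3 = 0.007974
C(6,4)·0.92^4·0.08^2 = 0.068774
C(6,5)·0.92^5·0.08^1 = 0.316359
C(6,6)·0.92^6·0.08^0 = 0.606355
Sum = 0.9995

0.9995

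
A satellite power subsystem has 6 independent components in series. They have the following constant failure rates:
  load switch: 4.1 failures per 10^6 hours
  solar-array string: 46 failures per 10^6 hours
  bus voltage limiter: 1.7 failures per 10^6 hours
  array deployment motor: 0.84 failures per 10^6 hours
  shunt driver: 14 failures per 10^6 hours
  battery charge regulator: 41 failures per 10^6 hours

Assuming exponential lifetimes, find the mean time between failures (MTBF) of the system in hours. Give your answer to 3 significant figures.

Series of exponential components: λ_sys = Σ λ_i
λ_sys = 0.0000041 + 0.000046 + 0.0000017 + 0.00000084 + 0.000014 + 0.000041 = 1.0764e-04 /h
MTBF = 1 / λ_sys = 9290 h

9290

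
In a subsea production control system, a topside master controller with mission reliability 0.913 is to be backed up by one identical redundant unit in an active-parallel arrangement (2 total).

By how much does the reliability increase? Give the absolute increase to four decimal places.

R_before = 0.913
R_after = 1 − (1 − 0.913)^2 = 0.9924
ΔR = 0.9924 − 0.913 = 0.0794

0.0794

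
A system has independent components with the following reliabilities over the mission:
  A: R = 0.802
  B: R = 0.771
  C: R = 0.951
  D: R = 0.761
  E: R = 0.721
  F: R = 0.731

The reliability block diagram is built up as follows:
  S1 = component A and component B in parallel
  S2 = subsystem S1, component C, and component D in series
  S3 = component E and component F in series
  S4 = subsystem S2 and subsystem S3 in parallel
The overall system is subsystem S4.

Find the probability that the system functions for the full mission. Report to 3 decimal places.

0.854

Parallel (A and B): 1 − (1 − 0.80200)(1 − 0.77100) = 0.95466
Series ([0.95466], C, and D): 0.95466 × 0.95100 × 0.76100 = 0.69090
Series (E and F): 0.72100 × 0.73100 = 0.52705
Parallel ([0.69090] and [0.52705]): 1 − (1 − 0.69090)(1 − 0.52705) = 0.854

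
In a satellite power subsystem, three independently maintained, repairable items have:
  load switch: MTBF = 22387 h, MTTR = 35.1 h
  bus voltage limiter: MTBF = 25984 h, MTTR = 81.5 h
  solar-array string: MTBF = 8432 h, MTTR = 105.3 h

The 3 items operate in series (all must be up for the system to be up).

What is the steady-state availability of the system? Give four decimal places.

A(load switch) = MTBF/(MTBF+MTTR) = 22387/(22387+35.1) = 0.998435
A(bus voltage limiter) = MTBF/(MTBF+MTTR) = 25984/(25984+81.5) = 0.996873
A(solar-array string) = MTBF/(MTBF+MTTR) = 8432/(8432+105.3) = 0.987666
Series availability: 0.998435 × 0.996873 × 0.987666 = 0.9830

0.9830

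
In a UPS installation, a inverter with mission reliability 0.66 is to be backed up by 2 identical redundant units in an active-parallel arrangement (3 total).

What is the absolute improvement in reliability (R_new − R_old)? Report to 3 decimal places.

0.301

R_before = 0.66
R_after = 1 − (1 − 0.66)^3 = 0.961
ΔR = 0.961 − 0.66 = 0.301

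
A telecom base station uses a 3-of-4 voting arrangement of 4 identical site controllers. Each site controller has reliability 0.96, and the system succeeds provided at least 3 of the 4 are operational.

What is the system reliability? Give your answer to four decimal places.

R = Σ_{i=3}^{4} C(4,i) p^i (1−p)^{4−i} with p = 0.96
C(4,3)·0.96^3·0.04^1 = 0.141558
C(4,4)·0.96^4·0.04^0 = 0.849347
Sum = 0.9909

0.9909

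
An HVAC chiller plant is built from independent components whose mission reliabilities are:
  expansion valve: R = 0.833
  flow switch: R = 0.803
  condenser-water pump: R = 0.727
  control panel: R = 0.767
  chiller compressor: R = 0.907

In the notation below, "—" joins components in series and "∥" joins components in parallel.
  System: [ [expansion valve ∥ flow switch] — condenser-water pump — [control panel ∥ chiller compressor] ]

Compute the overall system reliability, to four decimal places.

Parallel (expansion valve and flow switch): 1 − (1 − 0.833000)(1 − 0.803000) = 0.967101
Parallel (control panel and chiller compressor): 1 − (1 − 0.767000)(1 − 0.907000) = 0.978331
Series ([0.967101], condenser-water pump, and [0.978331]): 0.967101 × 0.727000 × 0.978331 = 0.6878

0.6878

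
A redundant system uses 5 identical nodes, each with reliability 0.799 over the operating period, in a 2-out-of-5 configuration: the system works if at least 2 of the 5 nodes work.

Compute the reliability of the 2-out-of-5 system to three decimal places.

R = Σ_{i=2}^{5} C(5,i) p^i (1−p)^{5−i} with p = 0.799
C(5,2)·0.799^2·0.201^3 = 0.05184
C(5,3)·0.799^3·0.201^2 = 0.20608
C(5,4)·0.799^4·0.201^1 = 0.40959
C(5,5)·0.799^5·0.201^0 = 0.32564
Sum = 0.993

0.993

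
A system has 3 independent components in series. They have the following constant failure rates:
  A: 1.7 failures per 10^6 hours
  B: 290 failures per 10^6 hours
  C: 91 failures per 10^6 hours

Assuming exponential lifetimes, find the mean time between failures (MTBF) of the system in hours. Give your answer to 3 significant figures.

Series of exponential components: λ_sys = Σ λ_i
λ_sys = 0.0000017 + 0.00029 + 0.000091 = 3.8270e-04 /h
MTBF = 1 / λ_sys = 2610 h

2610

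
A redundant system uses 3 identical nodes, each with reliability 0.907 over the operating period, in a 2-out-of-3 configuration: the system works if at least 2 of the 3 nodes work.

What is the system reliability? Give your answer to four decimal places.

0.9757

R = Σ_{i=2}^{3} C(3,i) p^i (1−p)^{3−i} with p = 0.907
C(3,2)·0.907^2·0.093^1 = 0.229519
C(3,3)·0.907^3·0.093^0 = 0.746143
Sum = 0.9757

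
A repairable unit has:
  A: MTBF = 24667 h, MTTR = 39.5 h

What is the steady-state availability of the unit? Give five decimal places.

A(A) = MTBF/(MTBF+MTTR) = 24667/(24667+39.5) = 0.99840

0.99840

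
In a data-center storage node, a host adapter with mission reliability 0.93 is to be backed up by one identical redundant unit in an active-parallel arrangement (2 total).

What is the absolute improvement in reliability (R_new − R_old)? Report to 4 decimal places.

R_before = 0.93
R_after = 1 − (1 − 0.93)^2 = 0.9951
ΔR = 0.9951 − 0.93 = 0.0651

0.0651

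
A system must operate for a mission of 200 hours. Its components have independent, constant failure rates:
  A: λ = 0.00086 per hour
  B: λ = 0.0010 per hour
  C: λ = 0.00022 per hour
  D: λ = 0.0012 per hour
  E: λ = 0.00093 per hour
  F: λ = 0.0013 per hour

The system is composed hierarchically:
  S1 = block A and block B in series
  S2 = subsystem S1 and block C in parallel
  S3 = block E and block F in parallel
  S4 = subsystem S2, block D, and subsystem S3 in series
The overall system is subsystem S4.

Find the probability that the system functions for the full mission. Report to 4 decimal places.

0.7460

R(A) = exp(−0.00086 × 200) = 0.841979
R(B) = exp(−0.0010 × 200) = 0.818731
R(C) = exp(−0.00022 × 200) = 0.956954
R(D) = exp(−0.0012 × 200) = 0.786628
R(E) = exp(−0.00093 × 200) = 0.830274
R(F) = exp(−0.0013 × 200) = 0.771052
Series (A and B): 0.841979 × 0.818731 = 0.689354
Parallel ([0.689354] and C): 1 − (1 − 0.689354)(1 − 0.956954) = 0.986628
Parallel (E and F): 1 − (1 − 0.830274)(1 − 0.771052) = 0.961142
Series ([0.986628], D, and [0.961142]): 0.986628 × 0.786628 × 0.961142 = 0.7460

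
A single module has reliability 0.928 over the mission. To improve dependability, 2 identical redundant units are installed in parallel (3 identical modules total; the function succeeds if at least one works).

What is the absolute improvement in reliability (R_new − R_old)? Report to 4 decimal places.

0.0716

R_before = 0.928
R_after = 1 − (1 − 0.928)^3 = 0.9996
ΔR = 0.9996 − 0.928 = 0.0716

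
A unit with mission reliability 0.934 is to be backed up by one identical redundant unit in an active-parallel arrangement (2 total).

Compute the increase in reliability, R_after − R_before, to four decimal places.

R_before = 0.934
R_after = 1 − (1 − 0.934)^2 = 0.9956
ΔR = 0.9956 − 0.934 = 0.0616

0.0616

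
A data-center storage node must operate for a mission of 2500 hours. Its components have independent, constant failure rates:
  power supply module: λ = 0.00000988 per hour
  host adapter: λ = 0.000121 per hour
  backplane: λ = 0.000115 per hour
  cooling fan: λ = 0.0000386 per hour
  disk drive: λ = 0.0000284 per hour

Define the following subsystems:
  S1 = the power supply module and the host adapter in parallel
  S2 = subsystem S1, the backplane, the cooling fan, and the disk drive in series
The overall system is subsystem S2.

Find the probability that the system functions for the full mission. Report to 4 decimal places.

0.6304

R(power supply module) = exp(−0.00000988 × 2500) = 0.975603
R(host adapter) = exp(−0.000121 × 2500) = 0.738968
R(backplane) = exp(−0.000115 × 2500) = 0.750137
R(cooling fan) = exp(−0.0000386 × 2500) = 0.908010
R(disk drive) = exp(−0.0000284 × 2500) = 0.931462
Parallel (power supply module and host adapter): 1 − (1 − 0.975603)(1 − 0.738968) = 0.993632
Series ([0.993632], backplane, cooling fan, and disk drive): 0.993632 × 0.750137 × 0.908010 × 0.931462 = 0.6304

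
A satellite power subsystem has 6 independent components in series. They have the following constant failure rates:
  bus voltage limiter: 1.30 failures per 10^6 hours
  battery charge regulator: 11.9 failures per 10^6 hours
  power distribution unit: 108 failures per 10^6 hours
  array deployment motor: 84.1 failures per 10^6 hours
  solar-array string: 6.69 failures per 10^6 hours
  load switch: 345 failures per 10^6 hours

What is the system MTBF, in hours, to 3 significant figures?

1800

Series of exponential components: λ_sys = Σ λ_i
λ_sys = 0.00000130 + 0.0000119 + 0.000108 + 0.0000841 + 0.00000669 + 0.000345 = 5.5699e-04 /h
MTBF = 1 / λ_sys = 1800 h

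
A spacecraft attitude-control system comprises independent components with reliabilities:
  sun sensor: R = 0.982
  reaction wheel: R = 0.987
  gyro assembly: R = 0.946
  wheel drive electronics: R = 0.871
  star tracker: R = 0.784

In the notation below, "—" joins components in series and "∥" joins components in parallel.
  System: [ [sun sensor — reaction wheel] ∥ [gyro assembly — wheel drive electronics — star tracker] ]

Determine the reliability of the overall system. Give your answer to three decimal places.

0.989

Series (sun sensor and reaction wheel): 0.98200 × 0.98700 = 0.96923
Series (gyro assembly, wheel drive electronics, and star tracker): 0.94600 × 0.87100 × 0.78400 = 0.64599
Parallel ([0.96923] and [0.64599]): 1 − (1 − 0.96923)(1 − 0.64599) = 0.989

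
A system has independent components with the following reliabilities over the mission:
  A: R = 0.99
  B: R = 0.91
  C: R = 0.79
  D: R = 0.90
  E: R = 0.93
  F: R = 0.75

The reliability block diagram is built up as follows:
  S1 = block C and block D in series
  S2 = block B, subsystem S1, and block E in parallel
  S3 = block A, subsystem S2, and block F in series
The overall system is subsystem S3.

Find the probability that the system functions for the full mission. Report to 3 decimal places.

Series (C and D): 0.79000 × 0.90000 = 0.71100
Parallel (B, [0.71100], and E): 1 − (1 − 0.91000)(1 − 0.71100)(1 − 0.93000) = 0.99818
Series (A, [0.99818], and F): 0.99000 × 0.99818 × 0.75000 = 0.741

0.741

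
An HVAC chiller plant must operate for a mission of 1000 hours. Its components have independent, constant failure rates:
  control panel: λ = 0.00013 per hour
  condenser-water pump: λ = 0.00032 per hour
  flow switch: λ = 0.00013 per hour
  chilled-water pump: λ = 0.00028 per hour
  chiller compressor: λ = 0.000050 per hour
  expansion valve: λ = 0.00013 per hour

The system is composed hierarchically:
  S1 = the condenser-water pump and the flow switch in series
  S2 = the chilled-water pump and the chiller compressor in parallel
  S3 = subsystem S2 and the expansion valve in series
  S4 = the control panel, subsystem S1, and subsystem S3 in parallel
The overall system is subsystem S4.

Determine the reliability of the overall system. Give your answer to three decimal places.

R(control panel) = exp(−0.00013 × 1000) = 0.87810
R(condenser-water pump) = exp(−0.00032 × 1000) = 0.72615
R(flow switch) = exp(−0.00013 × 1000) = 0.87810
R(chilled-water pump) = exp(−0.00028 × 1000) = 0.75578
R(chiller compressor) = exp(−0.000050 × 1000) = 0.95123
R(expansion valve) = exp(−0.00013 × 1000) = 0.87810
Series (condenser-water pump and flow switch): 0.72615 × 0.87810 = 0.63763
Parallel (chilled-water pump and chiller compressor): 1 − (1 − 0.75578)(1 − 0.95123) = 0.98809
Series ([0.98809] and expansion valve): 0.98809 × 0.87810 = 0.86764
Parallel (control panel, [0.63763], and [0.86764]): 1 − (1 − 0.87810)(1 − 0.63763)(1 − 0.86764) = 0.994

0.994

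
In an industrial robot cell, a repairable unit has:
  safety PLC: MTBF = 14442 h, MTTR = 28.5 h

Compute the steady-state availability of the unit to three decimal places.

0.998

A(safety PLC) = MTBF/(MTBF+MTTR) = 14442/(14442+28.5) = 0.998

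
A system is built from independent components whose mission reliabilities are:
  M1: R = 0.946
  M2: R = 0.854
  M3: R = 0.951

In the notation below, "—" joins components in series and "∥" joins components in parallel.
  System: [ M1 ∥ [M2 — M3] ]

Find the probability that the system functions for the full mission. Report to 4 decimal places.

0.9899

Series (M2 and M3): 0.854000 × 0.951000 = 0.812154
Parallel (M1 and [0.812154]): 1 − (1 − 0.946000)(1 − 0.812154) = 0.9899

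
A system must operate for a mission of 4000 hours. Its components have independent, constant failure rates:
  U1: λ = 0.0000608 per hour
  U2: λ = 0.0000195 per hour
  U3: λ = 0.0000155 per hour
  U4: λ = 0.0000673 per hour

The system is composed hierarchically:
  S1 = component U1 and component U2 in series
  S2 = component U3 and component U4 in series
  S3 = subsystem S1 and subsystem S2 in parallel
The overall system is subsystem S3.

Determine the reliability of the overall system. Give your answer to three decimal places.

0.923

R(U1) = exp(−0.0000608 × 4000) = 0.78411
R(U2) = exp(−0.0000195 × 4000) = 0.92496
R(U3) = exp(−0.0000155 × 4000) = 0.93988
R(U4) = exp(−0.0000673 × 4000) = 0.76399
Series (U1 and U2): 0.78411 × 0.92496 = 0.72527
Series (U3 and U4): 0.93988 × 0.76399 = 0.71806
Parallel ([0.72527] and [0.71806]): 1 − (1 − 0.72527)(1 − 0.71806) = 0.923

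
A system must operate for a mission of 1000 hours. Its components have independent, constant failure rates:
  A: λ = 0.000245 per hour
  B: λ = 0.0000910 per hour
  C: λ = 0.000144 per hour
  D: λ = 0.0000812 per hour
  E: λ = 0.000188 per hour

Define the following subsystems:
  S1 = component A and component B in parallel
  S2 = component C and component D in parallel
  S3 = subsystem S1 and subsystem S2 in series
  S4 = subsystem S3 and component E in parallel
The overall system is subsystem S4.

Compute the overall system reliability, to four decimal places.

0.9950

R(A) = exp(−0.000245 × 1000) = 0.782705
R(B) = exp(−0.0000910 × 1000) = 0.913018
R(C) = exp(−0.000144 × 1000) = 0.865888
R(D) = exp(−0.0000812 × 1000) = 0.922009
R(E) = exp(−0.000188 × 1000) = 0.828615
Parallel (A and B): 1 − (1 − 0.782705)(1 − 0.913018) = 0.981099
Parallel (C and D): 1 − (1 − 0.865888)(1 − 0.922009) = 0.989540
Series ([0.981099] and [0.989540]): 0.981099 × 0.989540 = 0.970837
Parallel ([0.970837] and E): 1 − (1 − 0.970837)(1 − 0.828615) = 0.9950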